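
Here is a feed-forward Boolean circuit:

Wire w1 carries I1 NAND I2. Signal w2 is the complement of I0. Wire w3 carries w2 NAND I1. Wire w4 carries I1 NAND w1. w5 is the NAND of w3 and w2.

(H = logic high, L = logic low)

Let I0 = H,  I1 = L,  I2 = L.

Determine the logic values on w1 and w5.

w1 = I1 NAND I2 = L NAND L = H
w2 = NOT I0 = NOT H = L
w3 = w2 NAND I1 = L NAND L = H
w5 = w3 NAND w2 = H NAND L = H

w1 = H, w5 = H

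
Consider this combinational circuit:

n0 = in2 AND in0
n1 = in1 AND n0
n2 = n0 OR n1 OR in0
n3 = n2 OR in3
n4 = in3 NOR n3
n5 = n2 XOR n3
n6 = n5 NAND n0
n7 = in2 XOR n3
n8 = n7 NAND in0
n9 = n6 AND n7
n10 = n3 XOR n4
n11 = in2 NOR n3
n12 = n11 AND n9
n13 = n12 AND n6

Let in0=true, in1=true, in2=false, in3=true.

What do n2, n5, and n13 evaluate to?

n0 = in2 AND in0 = false AND true = false
n1 = in1 AND n0 = true AND false = false
n2 = n0 OR n1 OR in0 = false OR false OR true = true
n3 = n2 OR in3 = true OR true = true
n5 = n2 XOR n3 = true XOR true = false
n6 = n5 NAND n0 = false NAND false = true
n7 = in2 XOR n3 = false XOR true = true
n9 = n6 AND n7 = true AND true = true
n11 = in2 NOR n3 = false NOR true = false
n12 = n11 AND n9 = false AND true = false
n13 = n12 AND n6 = false AND true = false

n2 = true, n5 = false, n13 = false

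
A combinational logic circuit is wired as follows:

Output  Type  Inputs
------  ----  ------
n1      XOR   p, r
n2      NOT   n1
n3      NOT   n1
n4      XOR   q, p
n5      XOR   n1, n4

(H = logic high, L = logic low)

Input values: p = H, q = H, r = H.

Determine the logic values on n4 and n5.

n1 = p XOR r = H XOR H = L
n4 = q XOR p = H XOR H = L
n5 = n1 XOR n4 = L XOR L = L

n4 = L; n5 = L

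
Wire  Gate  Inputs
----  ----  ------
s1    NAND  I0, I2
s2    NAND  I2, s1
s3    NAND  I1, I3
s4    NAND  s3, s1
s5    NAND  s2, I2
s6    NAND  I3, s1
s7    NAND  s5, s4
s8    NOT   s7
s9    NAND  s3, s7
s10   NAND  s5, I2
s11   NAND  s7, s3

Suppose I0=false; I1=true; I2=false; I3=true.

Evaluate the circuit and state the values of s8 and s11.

s8 = true; s11 = true

s1 = I0 NAND I2 = false NAND false = true
s2 = I2 NAND s1 = false NAND true = true
s3 = I1 NAND I3 = true NAND true = false
s4 = s3 NAND s1 = false NAND true = true
s5 = s2 NAND I2 = true NAND false = true
s7 = s5 NAND s4 = true NAND true = false
s8 = NOT s7 = NOT false = true
s11 = s7 NAND s3 = false NAND false = true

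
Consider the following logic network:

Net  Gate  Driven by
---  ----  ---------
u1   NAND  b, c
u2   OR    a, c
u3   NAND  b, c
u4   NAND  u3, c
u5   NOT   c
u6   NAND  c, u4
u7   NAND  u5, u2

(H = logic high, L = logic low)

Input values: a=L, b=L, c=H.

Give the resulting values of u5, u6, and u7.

u5 = L  u6 = H  u7 = H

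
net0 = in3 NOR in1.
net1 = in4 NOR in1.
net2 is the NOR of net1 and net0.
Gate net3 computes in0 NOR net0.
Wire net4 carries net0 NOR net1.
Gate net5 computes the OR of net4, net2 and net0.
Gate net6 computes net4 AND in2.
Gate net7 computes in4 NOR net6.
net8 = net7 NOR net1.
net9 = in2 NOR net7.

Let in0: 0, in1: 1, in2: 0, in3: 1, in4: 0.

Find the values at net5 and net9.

net0 = in3 NOR in1 = 1 NOR 1 = 0
net1 = in4 NOR in1 = 0 NOR 1 = 0
net2 = net1 NOR net0 = 0 NOR 0 = 1
net4 = net0 NOR net1 = 0 NOR 0 = 1
net5 = net4 OR net2 OR net0 = 1 OR 1 OR 0 = 1
net6 = net4 AND in2 = 1 AND 0 = 0
net7 = in4 NOR net6 = 0 NOR 0 = 1
net9 = in2 NOR net7 = 0 NOR 1 = 0

net5 = 1, net9 = 0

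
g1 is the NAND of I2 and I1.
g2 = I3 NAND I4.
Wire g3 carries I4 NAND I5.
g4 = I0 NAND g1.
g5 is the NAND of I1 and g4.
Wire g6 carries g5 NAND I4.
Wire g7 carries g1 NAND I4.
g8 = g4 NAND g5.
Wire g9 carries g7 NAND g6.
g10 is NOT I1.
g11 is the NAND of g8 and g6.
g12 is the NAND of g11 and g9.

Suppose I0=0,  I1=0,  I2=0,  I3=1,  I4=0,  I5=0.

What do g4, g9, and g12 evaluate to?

g4 = 1, g9 = 0, g12 = 1

g1 = I2 NAND I1 = 0 NAND 0 = 1
g4 = I0 NAND g1 = 0 NAND 1 = 1
g5 = I1 NAND g4 = 0 NAND 1 = 1
g6 = g5 NAND I4 = 1 NAND 0 = 1
g7 = g1 NAND I4 = 1 NAND 0 = 1
g8 = g4 NAND g5 = 1 NAND 1 = 0
g9 = g7 NAND g6 = 1 NAND 1 = 0
g11 = g8 NAND g6 = 0 NAND 1 = 1
g12 = g11 NAND g9 = 1 NAND 0 = 1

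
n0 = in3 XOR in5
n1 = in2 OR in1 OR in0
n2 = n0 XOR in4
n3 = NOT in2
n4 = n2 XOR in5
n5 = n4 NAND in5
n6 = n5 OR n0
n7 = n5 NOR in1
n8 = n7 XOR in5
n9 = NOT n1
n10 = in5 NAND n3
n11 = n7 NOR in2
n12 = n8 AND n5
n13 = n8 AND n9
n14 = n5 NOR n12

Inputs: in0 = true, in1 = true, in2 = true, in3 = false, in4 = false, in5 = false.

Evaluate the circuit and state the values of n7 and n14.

n7 = false, n14 = false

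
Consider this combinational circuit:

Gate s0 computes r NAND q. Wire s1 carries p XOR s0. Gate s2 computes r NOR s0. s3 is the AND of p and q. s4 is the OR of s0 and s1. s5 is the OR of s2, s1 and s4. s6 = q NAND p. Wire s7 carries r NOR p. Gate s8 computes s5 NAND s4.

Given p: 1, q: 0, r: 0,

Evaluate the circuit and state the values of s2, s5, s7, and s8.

s2 = 0, s5 = 1, s7 = 0, s8 = 0

s0 = r NAND q = 0 NAND 0 = 1
s1 = p XOR s0 = 1 XOR 1 = 0
s2 = r NOR s0 = 0 NOR 1 = 0
s4 = s0 OR s1 = 1 OR 0 = 1
s5 = s2 OR s1 OR s4 = 0 OR 0 OR 1 = 1
s7 = r NOR p = 0 NOR 1 = 0
s8 = s5 NAND s4 = 1 NAND 1 = 0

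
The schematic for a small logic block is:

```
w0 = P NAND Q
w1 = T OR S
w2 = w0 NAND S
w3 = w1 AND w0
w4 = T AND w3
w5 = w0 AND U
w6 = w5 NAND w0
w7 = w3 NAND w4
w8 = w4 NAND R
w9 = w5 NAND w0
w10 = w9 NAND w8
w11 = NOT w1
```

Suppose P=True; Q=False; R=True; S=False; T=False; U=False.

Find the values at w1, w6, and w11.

w1 = False; w6 = True; w11 = True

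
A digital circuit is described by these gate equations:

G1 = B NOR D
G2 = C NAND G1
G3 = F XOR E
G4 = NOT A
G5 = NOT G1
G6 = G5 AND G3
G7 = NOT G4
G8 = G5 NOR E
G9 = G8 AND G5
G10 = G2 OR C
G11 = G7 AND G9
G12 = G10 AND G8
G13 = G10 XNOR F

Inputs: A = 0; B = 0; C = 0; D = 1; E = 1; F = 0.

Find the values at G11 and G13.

G11 = 0, G13 = 0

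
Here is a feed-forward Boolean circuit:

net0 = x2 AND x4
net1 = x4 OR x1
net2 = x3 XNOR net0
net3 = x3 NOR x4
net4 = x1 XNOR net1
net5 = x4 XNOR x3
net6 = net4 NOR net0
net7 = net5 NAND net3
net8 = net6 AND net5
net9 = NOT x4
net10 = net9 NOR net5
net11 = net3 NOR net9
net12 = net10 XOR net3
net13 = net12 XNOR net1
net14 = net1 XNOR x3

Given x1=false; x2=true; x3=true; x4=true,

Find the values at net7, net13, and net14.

net7 = true; net13 = false; net14 = true

net1 = x4 OR x1 = true OR false = true
net3 = x3 NOR x4 = true NOR true = false
net5 = x4 XNOR x3 = true XNOR true = true
net7 = net5 NAND net3 = true NAND false = true
net9 = NOT x4 = NOT true = false
net10 = net9 NOR net5 = false NOR true = false
net12 = net10 XOR net3 = false XOR false = false
net13 = net12 XNOR net1 = false XNOR true = false
net14 = net1 XNOR x3 = true XNOR true = true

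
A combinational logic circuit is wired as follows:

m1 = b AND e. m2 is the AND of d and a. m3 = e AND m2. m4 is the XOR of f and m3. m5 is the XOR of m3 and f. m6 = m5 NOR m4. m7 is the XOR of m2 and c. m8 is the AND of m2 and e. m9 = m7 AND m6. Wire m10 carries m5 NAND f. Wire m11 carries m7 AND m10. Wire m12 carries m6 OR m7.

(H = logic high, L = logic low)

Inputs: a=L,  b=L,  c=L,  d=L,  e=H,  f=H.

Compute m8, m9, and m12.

m8 = L  m9 = L  m12 = L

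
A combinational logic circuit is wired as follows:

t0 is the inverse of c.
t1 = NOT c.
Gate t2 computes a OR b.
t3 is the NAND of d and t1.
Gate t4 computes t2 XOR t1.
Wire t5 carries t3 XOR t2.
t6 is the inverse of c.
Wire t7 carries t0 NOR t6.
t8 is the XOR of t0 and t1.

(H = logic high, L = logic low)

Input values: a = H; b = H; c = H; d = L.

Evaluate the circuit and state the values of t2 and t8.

t0 = NOT c = NOT H = L
t1 = NOT c = NOT H = L
t2 = a OR b = H OR H = H
t8 = t0 XOR t1 = L XOR L = L

t2 = H, t8 = L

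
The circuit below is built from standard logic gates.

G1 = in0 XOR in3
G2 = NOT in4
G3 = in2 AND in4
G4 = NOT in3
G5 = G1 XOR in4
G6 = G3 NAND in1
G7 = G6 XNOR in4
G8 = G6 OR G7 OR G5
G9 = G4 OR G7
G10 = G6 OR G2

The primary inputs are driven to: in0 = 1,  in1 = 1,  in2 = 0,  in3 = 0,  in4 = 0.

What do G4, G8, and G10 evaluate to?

G1 = in0 XOR in3 = 1 XOR 0 = 1
G2 = NOT in4 = NOT 0 = 1
G3 = in2 AND in4 = 0 AND 0 = 0
G4 = NOT in3 = NOT 0 = 1
G5 = G1 XOR in4 = 1 XOR 0 = 1
G6 = G3 NAND in1 = 0 NAND 1 = 1
G7 = G6 XNOR in4 = 1 XNOR 0 = 0
G8 = G6 OR G7 OR G5 = 1 OR 0 OR 1 = 1
G10 = G6 OR G2 = 1 OR 1 = 1

G4 = 1, G8 = 1, G10 = 1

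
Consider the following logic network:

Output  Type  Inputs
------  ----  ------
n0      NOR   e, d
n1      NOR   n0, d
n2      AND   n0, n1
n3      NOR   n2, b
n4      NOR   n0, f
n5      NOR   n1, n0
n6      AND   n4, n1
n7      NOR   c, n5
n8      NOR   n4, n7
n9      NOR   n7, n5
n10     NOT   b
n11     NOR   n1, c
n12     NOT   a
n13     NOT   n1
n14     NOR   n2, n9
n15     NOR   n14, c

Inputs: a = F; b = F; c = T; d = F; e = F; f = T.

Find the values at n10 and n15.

n10 = T  n15 = F

n0 = e NOR d = F NOR F = T
n1 = n0 NOR d = T NOR F = F
n2 = n0 AND n1 = T AND F = F
n5 = n1 NOR n0 = F NOR T = F
n7 = c NOR n5 = T NOR F = F
n9 = n7 NOR n5 = F NOR F = T
n10 = NOT b = NOT F = T
n14 = n2 NOR n9 = F NOR T = F
n15 = n14 NOR c = F NOR T = F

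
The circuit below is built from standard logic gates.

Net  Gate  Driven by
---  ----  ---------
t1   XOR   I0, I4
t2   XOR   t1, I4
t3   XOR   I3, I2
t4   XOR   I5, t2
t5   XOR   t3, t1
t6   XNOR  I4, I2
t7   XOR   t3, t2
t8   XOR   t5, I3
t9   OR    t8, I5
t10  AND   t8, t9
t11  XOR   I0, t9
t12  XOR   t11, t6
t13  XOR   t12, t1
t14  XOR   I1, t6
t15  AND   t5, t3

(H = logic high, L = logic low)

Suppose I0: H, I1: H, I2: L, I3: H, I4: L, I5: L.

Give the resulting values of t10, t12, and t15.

t10 = H, t12 = H, t15 = L

t1 = I0 XOR I4 = H XOR L = H
t3 = I3 XOR I2 = H XOR L = H
t5 = t3 XOR t1 = H XOR H = L
t6 = I4 XNOR I2 = L XNOR L = H
t8 = t5 XOR I3 = L XOR H = H
t9 = t8 OR I5 = H OR L = H
t10 = t8 AND t9 = H AND H = H
t11 = I0 XOR t9 = H XOR H = L
t12 = t11 XOR t6 = L XOR H = H
t15 = t5 AND t3 = L AND H = L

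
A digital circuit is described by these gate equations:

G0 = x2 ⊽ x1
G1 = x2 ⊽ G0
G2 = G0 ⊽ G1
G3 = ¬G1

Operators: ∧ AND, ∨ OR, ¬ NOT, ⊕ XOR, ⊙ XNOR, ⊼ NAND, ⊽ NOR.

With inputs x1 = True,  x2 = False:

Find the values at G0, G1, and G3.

G0 = x2 NOR x1 = False NOR True = False
G1 = x2 NOR G0 = False NOR False = True
G3 = NOT G1 = NOT True = False

G0 = False  G1 = True  G3 = False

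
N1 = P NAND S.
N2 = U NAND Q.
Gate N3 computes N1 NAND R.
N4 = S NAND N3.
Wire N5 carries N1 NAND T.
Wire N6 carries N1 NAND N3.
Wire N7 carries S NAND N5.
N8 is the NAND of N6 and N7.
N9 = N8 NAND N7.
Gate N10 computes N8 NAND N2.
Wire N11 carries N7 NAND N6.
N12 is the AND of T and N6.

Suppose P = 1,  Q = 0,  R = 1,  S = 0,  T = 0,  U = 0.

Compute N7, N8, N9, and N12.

N7 = 1  N8 = 0  N9 = 1  N12 = 0

N1 = P NAND S = 1 NAND 0 = 1
N3 = N1 NAND R = 1 NAND 1 = 0
N5 = N1 NAND T = 1 NAND 0 = 1
N6 = N1 NAND N3 = 1 NAND 0 = 1
N7 = S NAND N5 = 0 NAND 1 = 1
N8 = N6 NAND N7 = 1 NAND 1 = 0
N9 = N8 NAND N7 = 0 NAND 1 = 1
N12 = T AND N6 = 0 AND 1 = 0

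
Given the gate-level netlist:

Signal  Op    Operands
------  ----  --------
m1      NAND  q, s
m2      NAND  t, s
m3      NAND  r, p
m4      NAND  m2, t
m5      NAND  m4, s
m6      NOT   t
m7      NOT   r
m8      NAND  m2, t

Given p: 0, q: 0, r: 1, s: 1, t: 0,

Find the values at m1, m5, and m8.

m1 = 1, m5 = 0, m8 = 1

m1 = q NAND s = 0 NAND 1 = 1
m2 = t NAND s = 0 NAND 1 = 1
m4 = m2 NAND t = 1 NAND 0 = 1
m5 = m4 NAND s = 1 NAND 1 = 0
m8 = m2 NAND t = 1 NAND 0 = 1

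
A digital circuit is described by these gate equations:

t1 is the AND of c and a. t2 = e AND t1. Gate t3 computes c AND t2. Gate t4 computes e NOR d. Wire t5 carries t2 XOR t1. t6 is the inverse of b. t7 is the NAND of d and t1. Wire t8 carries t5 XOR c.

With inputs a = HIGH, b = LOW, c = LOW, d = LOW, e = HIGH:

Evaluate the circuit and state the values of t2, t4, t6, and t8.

t2 = LOW  t4 = LOW  t6 = HIGH  t8 = LOW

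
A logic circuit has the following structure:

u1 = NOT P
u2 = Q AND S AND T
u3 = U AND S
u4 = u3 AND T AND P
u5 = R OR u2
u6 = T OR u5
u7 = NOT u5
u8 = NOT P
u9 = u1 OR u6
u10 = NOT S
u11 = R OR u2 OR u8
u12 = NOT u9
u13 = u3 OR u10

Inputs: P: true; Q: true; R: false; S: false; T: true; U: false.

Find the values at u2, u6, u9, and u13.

u1 = NOT P = NOT true = false
u2 = Q AND S AND T = true AND false AND true = false
u3 = U AND S = false AND false = false
u5 = R OR u2 = false OR false = false
u6 = T OR u5 = true OR false = true
u9 = u1 OR u6 = false OR true = true
u10 = NOT S = NOT false = true
u13 = u3 OR u10 = false OR true = true

u2 = false, u6 = true, u9 = true, u13 = true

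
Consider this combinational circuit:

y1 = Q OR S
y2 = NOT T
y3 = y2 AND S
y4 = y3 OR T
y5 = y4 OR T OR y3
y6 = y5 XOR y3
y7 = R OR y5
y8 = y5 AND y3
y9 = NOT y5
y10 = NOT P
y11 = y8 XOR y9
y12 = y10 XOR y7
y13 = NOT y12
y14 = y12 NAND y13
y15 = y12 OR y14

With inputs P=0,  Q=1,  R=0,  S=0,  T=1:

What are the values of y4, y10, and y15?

y2 = NOT T = NOT 1 = 0
y3 = y2 AND S = 0 AND 0 = 0
y4 = y3 OR T = 0 OR 1 = 1
y5 = y4 OR T OR y3 = 1 OR 1 OR 0 = 1
y7 = R OR y5 = 0 OR 1 = 1
y10 = NOT P = NOT 0 = 1
y12 = y10 XOR y7 = 1 XOR 1 = 0
y13 = NOT y12 = NOT 0 = 1
y14 = y12 NAND y13 = 0 NAND 1 = 1
y15 = y12 OR y14 = 0 OR 1 = 1

y4 = 1  y10 = 1  y15 = 1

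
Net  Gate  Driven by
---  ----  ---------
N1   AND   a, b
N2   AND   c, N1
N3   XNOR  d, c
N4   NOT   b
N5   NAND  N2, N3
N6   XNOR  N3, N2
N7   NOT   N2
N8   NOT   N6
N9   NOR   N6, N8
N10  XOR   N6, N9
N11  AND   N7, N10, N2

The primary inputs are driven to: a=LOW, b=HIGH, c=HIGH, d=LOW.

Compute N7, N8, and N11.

N1 = a AND b = LOW AND HIGH = LOW
N2 = c AND N1 = HIGH AND LOW = LOW
N3 = d XNOR c = LOW XNOR HIGH = LOW
N6 = N3 XNOR N2 = LOW XNOR LOW = HIGH
N7 = NOT N2 = NOT LOW = HIGH
N8 = NOT N6 = NOT HIGH = LOW
N9 = N6 NOR N8 = HIGH NOR LOW = LOW
N10 = N6 XOR N9 = HIGH XOR LOW = HIGH
N11 = N7 AND N10 AND N2 = HIGH AND HIGH AND LOW = LOW

N7 = HIGH, N8 = LOW, N11 = LOW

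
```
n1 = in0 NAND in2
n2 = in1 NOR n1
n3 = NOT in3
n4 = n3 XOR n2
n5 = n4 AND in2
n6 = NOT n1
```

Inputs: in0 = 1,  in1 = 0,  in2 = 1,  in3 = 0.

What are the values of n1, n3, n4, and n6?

n1 = 0, n3 = 1, n4 = 0, n6 = 1

n1 = in0 NAND in2 = 1 NAND 1 = 0
n2 = in1 NOR n1 = 0 NOR 0 = 1
n3 = NOT in3 = NOT 0 = 1
n4 = n3 XOR n2 = 1 XOR 1 = 0
n6 = NOT n1 = NOT 0 = 1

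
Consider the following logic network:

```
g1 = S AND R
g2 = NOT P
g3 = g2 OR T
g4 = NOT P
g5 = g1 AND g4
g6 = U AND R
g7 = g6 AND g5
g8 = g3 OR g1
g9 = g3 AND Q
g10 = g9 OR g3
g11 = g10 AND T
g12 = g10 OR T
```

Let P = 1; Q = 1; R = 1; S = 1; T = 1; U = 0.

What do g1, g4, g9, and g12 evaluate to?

g1 = 1, g4 = 0, g9 = 1, g12 = 1

g1 = S AND R = 1 AND 1 = 1
g2 = NOT P = NOT 1 = 0
g3 = g2 OR T = 0 OR 1 = 1
g4 = NOT P = NOT 1 = 0
g9 = g3 AND Q = 1 AND 1 = 1
g10 = g9 OR g3 = 1 OR 1 = 1
g12 = g10 OR T = 1 OR 1 = 1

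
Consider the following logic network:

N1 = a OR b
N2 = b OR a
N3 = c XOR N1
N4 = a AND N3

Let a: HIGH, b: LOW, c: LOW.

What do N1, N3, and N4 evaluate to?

N1 = HIGH  N3 = HIGH  N4 = HIGH

N1 = a OR b = HIGH OR LOW = HIGH
N3 = c XOR N1 = LOW XOR HIGH = HIGH
N4 = a AND N3 = HIGH AND HIGH = HIGH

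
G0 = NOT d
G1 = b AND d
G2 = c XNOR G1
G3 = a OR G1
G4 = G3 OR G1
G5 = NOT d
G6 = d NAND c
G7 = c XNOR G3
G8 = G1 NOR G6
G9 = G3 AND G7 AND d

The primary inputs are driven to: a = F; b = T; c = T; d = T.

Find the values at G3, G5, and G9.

G1 = b AND d = T AND T = T
G3 = a OR G1 = F OR T = T
G5 = NOT d = NOT T = F
G7 = c XNOR G3 = T XNOR T = T
G9 = G3 AND G7 AND d = T AND T AND T = T

G3 = T, G5 = F, G9 = T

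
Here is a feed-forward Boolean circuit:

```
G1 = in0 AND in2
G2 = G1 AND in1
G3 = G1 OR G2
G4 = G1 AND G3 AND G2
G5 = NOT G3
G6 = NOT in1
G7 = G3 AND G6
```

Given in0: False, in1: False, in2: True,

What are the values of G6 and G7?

G6 = True  G7 = False

G1 = in0 AND in2 = False AND True = False
G2 = G1 AND in1 = False AND False = False
G3 = G1 OR G2 = False OR False = False
G6 = NOT in1 = NOT False = True
G7 = G3 AND G6 = False AND True = False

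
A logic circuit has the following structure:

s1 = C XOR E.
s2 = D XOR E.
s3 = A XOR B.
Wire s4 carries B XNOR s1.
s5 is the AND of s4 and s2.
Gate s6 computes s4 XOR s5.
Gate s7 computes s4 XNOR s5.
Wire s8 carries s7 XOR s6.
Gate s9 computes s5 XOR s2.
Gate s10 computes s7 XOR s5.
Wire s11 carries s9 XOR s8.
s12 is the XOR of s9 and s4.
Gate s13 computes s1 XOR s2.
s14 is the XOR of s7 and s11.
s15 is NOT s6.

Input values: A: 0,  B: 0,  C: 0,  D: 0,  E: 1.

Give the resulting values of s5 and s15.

s5 = 0, s15 = 1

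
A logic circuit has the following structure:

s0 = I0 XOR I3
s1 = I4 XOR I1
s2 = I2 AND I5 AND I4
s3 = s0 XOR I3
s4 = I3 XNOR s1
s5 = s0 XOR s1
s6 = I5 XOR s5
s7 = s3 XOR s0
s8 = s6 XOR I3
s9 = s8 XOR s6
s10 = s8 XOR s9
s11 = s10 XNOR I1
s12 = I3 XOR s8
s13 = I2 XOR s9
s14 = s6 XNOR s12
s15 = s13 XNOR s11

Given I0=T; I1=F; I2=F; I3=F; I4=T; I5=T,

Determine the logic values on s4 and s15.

s0 = I0 XOR I3 = T XOR F = T
s1 = I4 XOR I1 = T XOR F = T
s4 = I3 XNOR s1 = F XNOR T = F
s5 = s0 XOR s1 = T XOR T = F
s6 = I5 XOR s5 = T XOR F = T
s8 = s6 XOR I3 = T XOR F = T
s9 = s8 XOR s6 = T XOR T = F
s10 = s8 XOR s9 = T XOR F = T
s11 = s10 XNOR I1 = T XNOR F = F
s13 = I2 XOR s9 = F XOR F = F
s15 = s13 XNOR s11 = F XNOR F = T

s4 = F  s15 = T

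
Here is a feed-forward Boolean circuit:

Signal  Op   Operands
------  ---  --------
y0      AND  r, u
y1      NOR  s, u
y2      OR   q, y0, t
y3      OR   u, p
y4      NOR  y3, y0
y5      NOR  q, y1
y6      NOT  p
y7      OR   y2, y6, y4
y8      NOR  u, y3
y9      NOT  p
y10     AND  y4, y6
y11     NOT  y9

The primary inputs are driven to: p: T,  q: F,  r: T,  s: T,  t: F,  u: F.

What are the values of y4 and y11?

y4 = F, y11 = T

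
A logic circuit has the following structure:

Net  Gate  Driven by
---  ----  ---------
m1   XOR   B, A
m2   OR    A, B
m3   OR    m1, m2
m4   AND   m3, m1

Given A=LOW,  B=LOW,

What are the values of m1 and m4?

m1 = LOW, m4 = LOW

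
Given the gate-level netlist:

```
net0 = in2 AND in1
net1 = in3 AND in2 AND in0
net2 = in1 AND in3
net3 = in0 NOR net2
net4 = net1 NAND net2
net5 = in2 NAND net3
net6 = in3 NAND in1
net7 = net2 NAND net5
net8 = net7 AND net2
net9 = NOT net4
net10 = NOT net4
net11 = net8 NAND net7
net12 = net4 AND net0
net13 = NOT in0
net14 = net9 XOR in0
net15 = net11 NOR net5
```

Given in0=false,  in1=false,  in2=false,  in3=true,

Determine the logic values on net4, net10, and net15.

net4 = true  net10 = false  net15 = false

net1 = in3 AND in2 AND in0 = true AND false AND false = false
net2 = in1 AND in3 = false AND true = false
net3 = in0 NOR net2 = false NOR false = true
net4 = net1 NAND net2 = false NAND false = true
net5 = in2 NAND net3 = false NAND true = true
net7 = net2 NAND net5 = false NAND true = true
net8 = net7 AND net2 = true AND false = false
net10 = NOT net4 = NOT true = false
net11 = net8 NAND net7 = false NAND true = true
net15 = net11 NOR net5 = true NOR true = false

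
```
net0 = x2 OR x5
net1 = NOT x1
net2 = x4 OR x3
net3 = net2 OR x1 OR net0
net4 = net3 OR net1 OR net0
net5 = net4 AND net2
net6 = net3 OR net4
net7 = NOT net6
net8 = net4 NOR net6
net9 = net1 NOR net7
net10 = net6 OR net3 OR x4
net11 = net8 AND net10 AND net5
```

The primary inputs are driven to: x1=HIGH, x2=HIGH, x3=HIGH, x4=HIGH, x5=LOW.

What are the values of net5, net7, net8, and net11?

net0 = x2 OR x5 = HIGH OR LOW = HIGH
net1 = NOT x1 = NOT HIGH = LOW
net2 = x4 OR x3 = HIGH OR HIGH = HIGH
net3 = net2 OR x1 OR net0 = HIGH OR HIGH OR HIGH = HIGH
net4 = net3 OR net1 OR net0 = HIGH OR LOW OR HIGH = HIGH
net5 = net4 AND net2 = HIGH AND HIGH = HIGH
net6 = net3 OR net4 = HIGH OR HIGH = HIGH
net7 = NOT net6 = NOT HIGH = LOW
net8 = net4 NOR net6 = HIGH NOR HIGH = LOW
net10 = net6 OR net3 OR x4 = HIGH OR HIGH OR HIGH = HIGH
net11 = net8 AND net10 AND net5 = LOW AND HIGH AND HIGH = LOW

net5 = HIGH, net7 = LOW, net8 = LOW, net11 = LOW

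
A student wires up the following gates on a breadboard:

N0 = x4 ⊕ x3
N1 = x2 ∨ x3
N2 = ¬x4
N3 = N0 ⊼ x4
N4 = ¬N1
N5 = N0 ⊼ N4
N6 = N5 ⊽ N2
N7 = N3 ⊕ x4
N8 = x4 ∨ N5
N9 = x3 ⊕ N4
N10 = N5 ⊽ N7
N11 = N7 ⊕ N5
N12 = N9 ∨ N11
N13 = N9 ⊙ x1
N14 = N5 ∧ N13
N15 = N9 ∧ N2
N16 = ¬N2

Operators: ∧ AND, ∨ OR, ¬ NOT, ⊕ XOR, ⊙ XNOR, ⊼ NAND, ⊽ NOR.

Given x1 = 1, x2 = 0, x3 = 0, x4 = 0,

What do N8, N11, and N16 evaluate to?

N8 = 1, N11 = 0, N16 = 0

N0 = x4 XOR x3 = 0 XOR 0 = 0
N1 = x2 OR x3 = 0 OR 0 = 0
N2 = NOT x4 = NOT 0 = 1
N3 = N0 NAND x4 = 0 NAND 0 = 1
N4 = NOT N1 = NOT 0 = 1
N5 = N0 NAND N4 = 0 NAND 1 = 1
N7 = N3 XOR x4 = 1 XOR 0 = 1
N8 = x4 OR N5 = 0 OR 1 = 1
N11 = N7 XOR N5 = 1 XOR 1 = 0
N16 = NOT N2 = NOT 1 = 0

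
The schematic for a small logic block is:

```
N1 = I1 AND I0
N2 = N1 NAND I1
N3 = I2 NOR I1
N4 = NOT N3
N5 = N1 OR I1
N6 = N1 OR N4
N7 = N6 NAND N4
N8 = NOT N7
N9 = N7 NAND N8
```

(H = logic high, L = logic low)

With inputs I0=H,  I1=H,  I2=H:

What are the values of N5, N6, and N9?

N1 = I1 AND I0 = H AND H = H
N3 = I2 NOR I1 = H NOR H = L
N4 = NOT N3 = NOT L = H
N5 = N1 OR I1 = H OR H = H
N6 = N1 OR N4 = H OR H = H
N7 = N6 NAND N4 = H NAND H = L
N8 = NOT N7 = NOT L = H
N9 = N7 NAND N8 = L NAND H = H

N5 = H; N6 = H; N9 = H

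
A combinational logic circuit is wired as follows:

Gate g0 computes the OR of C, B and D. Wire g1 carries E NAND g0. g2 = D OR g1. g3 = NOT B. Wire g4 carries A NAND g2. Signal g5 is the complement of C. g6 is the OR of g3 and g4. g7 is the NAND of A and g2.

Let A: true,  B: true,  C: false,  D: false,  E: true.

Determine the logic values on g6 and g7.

g6 = true, g7 = true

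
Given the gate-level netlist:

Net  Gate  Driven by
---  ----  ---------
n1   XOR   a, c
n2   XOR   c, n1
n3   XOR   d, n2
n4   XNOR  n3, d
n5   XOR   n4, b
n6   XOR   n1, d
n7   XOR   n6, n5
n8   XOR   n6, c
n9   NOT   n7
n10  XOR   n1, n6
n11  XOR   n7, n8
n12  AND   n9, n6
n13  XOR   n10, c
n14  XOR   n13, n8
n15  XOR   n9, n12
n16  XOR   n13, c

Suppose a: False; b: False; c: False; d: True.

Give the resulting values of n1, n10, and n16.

n1 = False; n10 = True; n16 = True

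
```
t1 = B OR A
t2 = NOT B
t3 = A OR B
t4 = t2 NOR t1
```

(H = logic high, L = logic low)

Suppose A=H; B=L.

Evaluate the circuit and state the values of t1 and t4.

t1 = B OR A = L OR H = H
t2 = NOT B = NOT L = H
t4 = t2 NOR t1 = H NOR H = L

t1 = H  t4 = L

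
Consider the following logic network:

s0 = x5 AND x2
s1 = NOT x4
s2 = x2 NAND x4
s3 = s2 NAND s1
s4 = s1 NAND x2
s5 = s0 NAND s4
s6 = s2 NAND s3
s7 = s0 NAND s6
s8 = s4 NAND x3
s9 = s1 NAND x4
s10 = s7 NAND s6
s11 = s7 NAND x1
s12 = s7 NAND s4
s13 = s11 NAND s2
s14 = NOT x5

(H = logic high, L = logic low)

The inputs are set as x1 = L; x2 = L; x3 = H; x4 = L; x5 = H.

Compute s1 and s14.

s1 = H, s14 = L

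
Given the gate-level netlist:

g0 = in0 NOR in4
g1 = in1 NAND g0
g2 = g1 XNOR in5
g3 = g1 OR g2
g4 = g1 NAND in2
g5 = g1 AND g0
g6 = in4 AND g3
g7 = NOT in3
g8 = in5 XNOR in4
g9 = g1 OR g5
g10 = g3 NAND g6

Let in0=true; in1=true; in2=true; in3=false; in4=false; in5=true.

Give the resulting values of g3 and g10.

g3 = true; g10 = true

g0 = in0 NOR in4 = true NOR false = false
g1 = in1 NAND g0 = true NAND false = true
g2 = g1 XNOR in5 = true XNOR true = true
g3 = g1 OR g2 = true OR true = true
g6 = in4 AND g3 = false AND true = false
g10 = g3 NAND g6 = true NAND false = true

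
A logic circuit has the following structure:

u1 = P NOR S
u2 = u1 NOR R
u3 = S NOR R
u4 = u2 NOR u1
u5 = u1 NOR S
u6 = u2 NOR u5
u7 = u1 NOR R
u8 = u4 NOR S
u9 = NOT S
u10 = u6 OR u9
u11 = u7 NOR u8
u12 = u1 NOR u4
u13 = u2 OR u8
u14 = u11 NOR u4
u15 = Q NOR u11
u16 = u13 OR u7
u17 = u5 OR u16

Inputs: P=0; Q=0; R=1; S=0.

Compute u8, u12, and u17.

u1 = P NOR S = 0 NOR 0 = 1
u2 = u1 NOR R = 1 NOR 1 = 0
u4 = u2 NOR u1 = 0 NOR 1 = 0
u5 = u1 NOR S = 1 NOR 0 = 0
u7 = u1 NOR R = 1 NOR 1 = 0
u8 = u4 NOR S = 0 NOR 0 = 1
u12 = u1 NOR u4 = 1 NOR 0 = 0
u13 = u2 OR u8 = 0 OR 1 = 1
u16 = u13 OR u7 = 1 OR 0 = 1
u17 = u5 OR u16 = 0 OR 1 = 1

u8 = 1, u12 = 0, u17 = 1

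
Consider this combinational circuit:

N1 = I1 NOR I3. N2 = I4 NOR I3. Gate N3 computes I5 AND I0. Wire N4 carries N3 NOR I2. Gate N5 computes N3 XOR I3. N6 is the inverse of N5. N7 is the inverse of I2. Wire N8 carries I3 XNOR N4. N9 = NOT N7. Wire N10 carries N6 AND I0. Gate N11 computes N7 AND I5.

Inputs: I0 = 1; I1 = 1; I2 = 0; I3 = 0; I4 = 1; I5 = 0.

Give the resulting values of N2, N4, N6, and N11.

N2 = I4 NOR I3 = 1 NOR 0 = 0
N3 = I5 AND I0 = 0 AND 1 = 0
N4 = N3 NOR I2 = 0 NOR 0 = 1
N5 = N3 XOR I3 = 0 XOR 0 = 0
N6 = NOT N5 = NOT 0 = 1
N7 = NOT I2 = NOT 0 = 1
N11 = N7 AND I5 = 1 AND 0 = 0

N2 = 0, N4 = 1, N6 = 1, N11 = 0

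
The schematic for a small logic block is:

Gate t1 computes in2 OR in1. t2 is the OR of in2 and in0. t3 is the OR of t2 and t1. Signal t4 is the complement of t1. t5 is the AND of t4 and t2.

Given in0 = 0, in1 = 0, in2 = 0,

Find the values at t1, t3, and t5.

t1 = 0; t3 = 0; t5 = 0

t1 = in2 OR in1 = 0 OR 0 = 0
t2 = in2 OR in0 = 0 OR 0 = 0
t3 = t2 OR t1 = 0 OR 0 = 0
t4 = NOT t1 = NOT 0 = 1
t5 = t4 AND t2 = 1 AND 0 = 0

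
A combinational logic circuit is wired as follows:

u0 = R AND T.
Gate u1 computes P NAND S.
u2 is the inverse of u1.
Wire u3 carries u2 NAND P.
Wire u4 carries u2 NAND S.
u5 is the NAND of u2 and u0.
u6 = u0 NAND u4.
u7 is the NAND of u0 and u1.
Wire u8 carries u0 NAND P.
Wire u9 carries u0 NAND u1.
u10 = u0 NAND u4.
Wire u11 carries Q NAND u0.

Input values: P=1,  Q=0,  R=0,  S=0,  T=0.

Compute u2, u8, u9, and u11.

u0 = R AND T = 0 AND 0 = 0
u1 = P NAND S = 1 NAND 0 = 1
u2 = NOT u1 = NOT 1 = 0
u8 = u0 NAND P = 0 NAND 1 = 1
u9 = u0 NAND u1 = 0 NAND 1 = 1
u11 = Q NAND u0 = 0 NAND 0 = 1

u2 = 0  u8 = 1  u9 = 1  u11 = 1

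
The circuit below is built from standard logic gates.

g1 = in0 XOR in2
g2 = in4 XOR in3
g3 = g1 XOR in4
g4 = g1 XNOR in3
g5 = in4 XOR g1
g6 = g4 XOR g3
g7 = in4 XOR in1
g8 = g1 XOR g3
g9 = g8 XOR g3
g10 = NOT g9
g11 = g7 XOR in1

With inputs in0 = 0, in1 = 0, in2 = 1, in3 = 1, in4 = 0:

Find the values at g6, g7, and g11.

g1 = in0 XOR in2 = 0 XOR 1 = 1
g3 = g1 XOR in4 = 1 XOR 0 = 1
g4 = g1 XNOR in3 = 1 XNOR 1 = 1
g6 = g4 XOR g3 = 1 XOR 1 = 0
g7 = in4 XOR in1 = 0 XOR 0 = 0
g11 = g7 XOR in1 = 0 XOR 0 = 0

g6 = 0; g7 = 0; g11 = 0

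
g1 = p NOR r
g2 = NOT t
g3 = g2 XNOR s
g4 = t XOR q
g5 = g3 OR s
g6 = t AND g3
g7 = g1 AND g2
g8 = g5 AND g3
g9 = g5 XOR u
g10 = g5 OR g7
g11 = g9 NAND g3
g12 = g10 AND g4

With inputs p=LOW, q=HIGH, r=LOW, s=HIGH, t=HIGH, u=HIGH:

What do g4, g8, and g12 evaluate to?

g1 = p NOR r = LOW NOR LOW = HIGH
g2 = NOT t = NOT HIGH = LOW
g3 = g2 XNOR s = LOW XNOR HIGH = LOW
g4 = t XOR q = HIGH XOR HIGH = LOW
g5 = g3 OR s = LOW OR HIGH = HIGH
g7 = g1 AND g2 = HIGH AND LOW = LOW
g8 = g5 AND g3 = HIGH AND LOW = LOW
g10 = g5 OR g7 = HIGH OR LOW = HIGH
g12 = g10 AND g4 = HIGH AND LOW = LOW

g4 = LOW, g8 = LOW, g12 = LOW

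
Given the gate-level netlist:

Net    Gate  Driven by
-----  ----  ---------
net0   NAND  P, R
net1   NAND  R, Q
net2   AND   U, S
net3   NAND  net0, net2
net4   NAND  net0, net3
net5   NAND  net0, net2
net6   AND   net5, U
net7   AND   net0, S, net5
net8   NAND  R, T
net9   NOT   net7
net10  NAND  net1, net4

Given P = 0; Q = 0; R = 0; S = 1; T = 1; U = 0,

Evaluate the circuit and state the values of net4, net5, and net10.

net4 = 0, net5 = 1, net10 = 1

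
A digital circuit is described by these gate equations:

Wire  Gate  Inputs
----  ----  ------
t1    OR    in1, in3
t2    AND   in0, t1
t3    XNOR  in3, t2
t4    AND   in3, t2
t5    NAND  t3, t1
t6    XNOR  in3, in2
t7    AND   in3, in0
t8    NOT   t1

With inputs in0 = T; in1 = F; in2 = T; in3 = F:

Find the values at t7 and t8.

t1 = in1 OR in3 = F OR F = F
t7 = in3 AND in0 = F AND T = F
t8 = NOT t1 = NOT F = T

t7 = F, t8 = T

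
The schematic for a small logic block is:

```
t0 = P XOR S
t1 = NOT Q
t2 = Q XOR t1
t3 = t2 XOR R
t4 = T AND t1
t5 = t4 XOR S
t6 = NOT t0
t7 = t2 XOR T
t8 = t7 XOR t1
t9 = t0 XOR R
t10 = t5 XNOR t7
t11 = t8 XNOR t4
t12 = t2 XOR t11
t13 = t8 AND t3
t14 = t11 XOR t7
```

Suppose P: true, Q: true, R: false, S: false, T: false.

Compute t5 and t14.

t1 = NOT Q = NOT true = false
t2 = Q XOR t1 = true XOR false = true
t4 = T AND t1 = false AND false = false
t5 = t4 XOR S = false XOR false = false
t7 = t2 XOR T = true XOR false = true
t8 = t7 XOR t1 = true XOR false = true
t11 = t8 XNOR t4 = true XNOR false = false
t14 = t11 XOR t7 = false XOR true = true

t5 = false, t14 = true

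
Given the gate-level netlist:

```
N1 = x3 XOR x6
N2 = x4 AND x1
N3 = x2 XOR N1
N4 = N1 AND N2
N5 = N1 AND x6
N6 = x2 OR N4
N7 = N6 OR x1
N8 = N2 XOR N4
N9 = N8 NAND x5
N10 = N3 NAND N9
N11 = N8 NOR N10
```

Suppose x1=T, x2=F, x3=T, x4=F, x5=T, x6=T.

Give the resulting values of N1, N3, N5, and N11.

N1 = F, N3 = F, N5 = F, N11 = F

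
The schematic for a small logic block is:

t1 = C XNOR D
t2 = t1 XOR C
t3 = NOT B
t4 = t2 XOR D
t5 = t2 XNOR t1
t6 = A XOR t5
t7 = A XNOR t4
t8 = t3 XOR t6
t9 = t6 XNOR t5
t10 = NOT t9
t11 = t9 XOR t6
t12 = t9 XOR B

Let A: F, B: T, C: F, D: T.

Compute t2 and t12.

t2 = F, t12 = F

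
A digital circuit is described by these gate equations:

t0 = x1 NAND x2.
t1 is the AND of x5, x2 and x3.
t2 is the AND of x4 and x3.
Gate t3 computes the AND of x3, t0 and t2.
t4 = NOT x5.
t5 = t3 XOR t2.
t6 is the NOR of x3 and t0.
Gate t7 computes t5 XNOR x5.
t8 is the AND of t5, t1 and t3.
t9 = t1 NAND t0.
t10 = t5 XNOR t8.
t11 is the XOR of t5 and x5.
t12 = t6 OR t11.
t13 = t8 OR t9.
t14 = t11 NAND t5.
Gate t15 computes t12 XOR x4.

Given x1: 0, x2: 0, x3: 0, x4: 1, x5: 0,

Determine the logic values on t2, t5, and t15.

t2 = 0, t5 = 0, t15 = 1

t0 = x1 NAND x2 = 0 NAND 0 = 1
t2 = x4 AND x3 = 1 AND 0 = 0
t3 = x3 AND t0 AND t2 = 0 AND 1 AND 0 = 0
t5 = t3 XOR t2 = 0 XOR 0 = 0
t6 = x3 NOR t0 = 0 NOR 1 = 0
t11 = t5 XOR x5 = 0 XOR 0 = 0
t12 = t6 OR t11 = 0 OR 0 = 0
t15 = t12 XOR x4 = 0 XOR 1 = 1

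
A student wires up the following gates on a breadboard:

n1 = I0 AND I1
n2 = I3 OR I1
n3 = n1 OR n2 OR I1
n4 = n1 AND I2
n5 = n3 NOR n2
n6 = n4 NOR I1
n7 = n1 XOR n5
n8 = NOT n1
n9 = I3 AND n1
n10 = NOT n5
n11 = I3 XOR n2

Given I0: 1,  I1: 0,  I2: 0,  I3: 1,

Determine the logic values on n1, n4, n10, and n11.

n1 = 0, n4 = 0, n10 = 1, n11 = 0

n1 = I0 AND I1 = 1 AND 0 = 0
n2 = I3 OR I1 = 1 OR 0 = 1
n3 = n1 OR n2 OR I1 = 0 OR 1 OR 0 = 1
n4 = n1 AND I2 = 0 AND 0 = 0
n5 = n3 NOR n2 = 1 NOR 1 = 0
n10 = NOT n5 = NOT 0 = 1
n11 = I3 XOR n2 = 1 XOR 1 = 0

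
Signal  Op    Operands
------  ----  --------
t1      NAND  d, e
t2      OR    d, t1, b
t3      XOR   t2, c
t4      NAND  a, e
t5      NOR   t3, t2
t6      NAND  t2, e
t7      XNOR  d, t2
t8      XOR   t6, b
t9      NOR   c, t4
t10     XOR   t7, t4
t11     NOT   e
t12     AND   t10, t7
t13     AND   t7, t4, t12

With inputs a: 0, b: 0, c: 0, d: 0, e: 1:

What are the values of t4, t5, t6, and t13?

t4 = 1, t5 = 0, t6 = 0, t13 = 0

t1 = d NAND e = 0 NAND 1 = 1
t2 = d OR t1 OR b = 0 OR 1 OR 0 = 1
t3 = t2 XOR c = 1 XOR 0 = 1
t4 = a NAND e = 0 NAND 1 = 1
t5 = t3 NOR t2 = 1 NOR 1 = 0
t6 = t2 NAND e = 1 NAND 1 = 0
t7 = d XNOR t2 = 0 XNOR 1 = 0
t10 = t7 XOR t4 = 0 XOR 1 = 1
t12 = t10 AND t7 = 1 AND 0 = 0
t13 = t7 AND t4 AND t12 = 0 AND 1 AND 0 = 0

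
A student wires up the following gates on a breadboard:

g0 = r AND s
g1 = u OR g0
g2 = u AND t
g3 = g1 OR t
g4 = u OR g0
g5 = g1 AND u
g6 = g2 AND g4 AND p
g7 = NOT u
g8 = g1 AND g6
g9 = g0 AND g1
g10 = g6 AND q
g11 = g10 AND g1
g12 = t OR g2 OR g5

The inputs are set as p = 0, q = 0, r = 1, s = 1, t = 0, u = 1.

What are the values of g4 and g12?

g4 = 1, g12 = 1

g0 = r AND s = 1 AND 1 = 1
g1 = u OR g0 = 1 OR 1 = 1
g2 = u AND t = 1 AND 0 = 0
g4 = u OR g0 = 1 OR 1 = 1
g5 = g1 AND u = 1 AND 1 = 1
g12 = t OR g2 OR g5 = 0 OR 0 OR 1 = 1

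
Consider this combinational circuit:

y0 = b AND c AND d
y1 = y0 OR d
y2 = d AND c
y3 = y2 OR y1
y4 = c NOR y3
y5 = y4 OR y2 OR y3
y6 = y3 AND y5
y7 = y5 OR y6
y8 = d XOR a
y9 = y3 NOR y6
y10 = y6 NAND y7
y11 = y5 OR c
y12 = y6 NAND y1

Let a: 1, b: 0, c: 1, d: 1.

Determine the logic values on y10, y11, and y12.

y0 = b AND c AND d = 0 AND 1 AND 1 = 0
y1 = y0 OR d = 0 OR 1 = 1
y2 = d AND c = 1 AND 1 = 1
y3 = y2 OR y1 = 1 OR 1 = 1
y4 = c NOR y3 = 1 NOR 1 = 0
y5 = y4 OR y2 OR y3 = 0 OR 1 OR 1 = 1
y6 = y3 AND y5 = 1 AND 1 = 1
y7 = y5 OR y6 = 1 OR 1 = 1
y10 = y6 NAND y7 = 1 NAND 1 = 0
y11 = y5 OR c = 1 OR 1 = 1
y12 = y6 NAND y1 = 1 NAND 1 = 0

y10 = 0; y11 = 1; y12 = 0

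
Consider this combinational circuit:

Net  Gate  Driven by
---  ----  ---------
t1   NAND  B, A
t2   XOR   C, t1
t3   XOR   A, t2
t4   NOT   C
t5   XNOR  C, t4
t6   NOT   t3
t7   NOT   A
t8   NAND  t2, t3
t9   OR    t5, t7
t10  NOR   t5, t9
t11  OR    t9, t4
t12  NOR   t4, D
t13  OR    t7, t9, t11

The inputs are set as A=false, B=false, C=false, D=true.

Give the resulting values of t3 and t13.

t1 = B NAND A = false NAND false = true
t2 = C XOR t1 = false XOR true = true
t3 = A XOR t2 = false XOR true = true
t4 = NOT C = NOT false = true
t5 = C XNOR t4 = false XNOR true = false
t7 = NOT A = NOT false = true
t9 = t5 OR t7 = false OR true = true
t11 = t9 OR t4 = true OR true = true
t13 = t7 OR t9 OR t11 = true OR true OR true = true

t3 = true, t13 = true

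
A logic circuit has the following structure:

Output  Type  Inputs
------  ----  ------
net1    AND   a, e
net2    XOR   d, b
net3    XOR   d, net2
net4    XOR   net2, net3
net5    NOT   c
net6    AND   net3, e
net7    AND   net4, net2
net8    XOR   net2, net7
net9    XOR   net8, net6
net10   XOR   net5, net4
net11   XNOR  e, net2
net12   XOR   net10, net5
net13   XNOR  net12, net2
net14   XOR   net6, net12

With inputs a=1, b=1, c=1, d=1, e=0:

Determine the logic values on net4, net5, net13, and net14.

net4 = 1; net5 = 0; net13 = 0; net14 = 1

net2 = d XOR b = 1 XOR 1 = 0
net3 = d XOR net2 = 1 XOR 0 = 1
net4 = net2 XOR net3 = 0 XOR 1 = 1
net5 = NOT c = NOT 1 = 0
net6 = net3 AND e = 1 AND 0 = 0
net10 = net5 XOR net4 = 0 XOR 1 = 1
net12 = net10 XOR net5 = 1 XOR 0 = 1
net13 = net12 XNOR net2 = 1 XNOR 0 = 0
net14 = net6 XOR net12 = 0 XOR 1 = 1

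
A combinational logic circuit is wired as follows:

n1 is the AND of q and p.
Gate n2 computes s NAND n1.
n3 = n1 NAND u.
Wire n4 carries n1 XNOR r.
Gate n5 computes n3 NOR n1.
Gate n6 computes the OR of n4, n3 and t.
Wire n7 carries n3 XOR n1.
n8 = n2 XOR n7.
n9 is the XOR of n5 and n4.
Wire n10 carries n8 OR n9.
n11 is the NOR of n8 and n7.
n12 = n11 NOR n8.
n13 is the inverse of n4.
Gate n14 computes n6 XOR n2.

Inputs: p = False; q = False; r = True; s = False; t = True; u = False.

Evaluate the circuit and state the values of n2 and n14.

n2 = True; n14 = False

n1 = q AND p = False AND False = False
n2 = s NAND n1 = False NAND False = True
n3 = n1 NAND u = False NAND False = True
n4 = n1 XNOR r = False XNOR True = False
n6 = n4 OR n3 OR t = False OR True OR True = True
n14 = n6 XOR n2 = True XOR True = False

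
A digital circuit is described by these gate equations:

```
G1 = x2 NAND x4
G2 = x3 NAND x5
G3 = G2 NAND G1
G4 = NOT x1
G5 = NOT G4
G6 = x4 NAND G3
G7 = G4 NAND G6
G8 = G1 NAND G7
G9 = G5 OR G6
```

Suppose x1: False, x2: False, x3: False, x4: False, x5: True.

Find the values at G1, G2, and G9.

G1 = True, G2 = True, G9 = True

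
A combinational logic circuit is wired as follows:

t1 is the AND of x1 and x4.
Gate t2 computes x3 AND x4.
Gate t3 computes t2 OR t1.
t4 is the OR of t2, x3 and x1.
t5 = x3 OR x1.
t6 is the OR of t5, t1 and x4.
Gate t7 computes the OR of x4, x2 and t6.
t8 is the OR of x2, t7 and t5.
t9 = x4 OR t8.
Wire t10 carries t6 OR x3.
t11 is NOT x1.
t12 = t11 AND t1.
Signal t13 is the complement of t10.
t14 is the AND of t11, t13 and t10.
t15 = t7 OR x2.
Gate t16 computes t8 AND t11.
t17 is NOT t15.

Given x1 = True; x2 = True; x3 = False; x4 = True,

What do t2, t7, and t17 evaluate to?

t1 = x1 AND x4 = True AND True = True
t2 = x3 AND x4 = False AND True = False
t5 = x3 OR x1 = False OR True = True
t6 = t5 OR t1 OR x4 = True OR True OR True = True
t7 = x4 OR x2 OR t6 = True OR True OR True = True
t15 = t7 OR x2 = True OR True = True
t17 = NOT t15 = NOT True = False

t2 = False, t7 = True, t17 = False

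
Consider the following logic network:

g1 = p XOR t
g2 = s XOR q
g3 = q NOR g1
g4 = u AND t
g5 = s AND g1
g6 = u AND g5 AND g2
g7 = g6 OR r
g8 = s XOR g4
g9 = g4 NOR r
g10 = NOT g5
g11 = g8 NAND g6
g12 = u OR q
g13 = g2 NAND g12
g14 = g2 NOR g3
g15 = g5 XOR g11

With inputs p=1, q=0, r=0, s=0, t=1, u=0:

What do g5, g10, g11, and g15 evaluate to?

g5 = 0  g10 = 1  g11 = 1  g15 = 1

g1 = p XOR t = 1 XOR 1 = 0
g2 = s XOR q = 0 XOR 0 = 0
g4 = u AND t = 0 AND 1 = 0
g5 = s AND g1 = 0 AND 0 = 0
g6 = u AND g5 AND g2 = 0 AND 0 AND 0 = 0
g8 = s XOR g4 = 0 XOR 0 = 0
g10 = NOT g5 = NOT 0 = 1
g11 = g8 NAND g6 = 0 NAND 0 = 1
g15 = g5 XOR g11 = 0 XOR 1 = 1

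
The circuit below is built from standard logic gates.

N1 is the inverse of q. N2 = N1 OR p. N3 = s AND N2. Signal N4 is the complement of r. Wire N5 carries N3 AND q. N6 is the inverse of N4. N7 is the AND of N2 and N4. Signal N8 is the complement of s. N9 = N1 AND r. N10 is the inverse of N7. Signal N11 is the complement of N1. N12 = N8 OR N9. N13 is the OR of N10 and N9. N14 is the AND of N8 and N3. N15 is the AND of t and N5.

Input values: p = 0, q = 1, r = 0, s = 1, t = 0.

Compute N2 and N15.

N1 = NOT q = NOT 1 = 0
N2 = N1 OR p = 0 OR 0 = 0
N3 = s AND N2 = 1 AND 0 = 0
N5 = N3 AND q = 0 AND 1 = 0
N15 = t AND N5 = 0 AND 0 = 0

N2 = 0  N15 = 0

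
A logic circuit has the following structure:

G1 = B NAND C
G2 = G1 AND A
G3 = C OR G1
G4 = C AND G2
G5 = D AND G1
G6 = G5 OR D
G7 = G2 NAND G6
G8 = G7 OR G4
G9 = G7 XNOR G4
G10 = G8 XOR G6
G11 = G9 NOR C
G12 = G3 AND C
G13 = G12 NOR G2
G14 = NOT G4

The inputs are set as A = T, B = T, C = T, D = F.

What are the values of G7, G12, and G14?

G7 = T, G12 = T, G14 = T

G1 = B NAND C = T NAND T = F
G2 = G1 AND A = F AND T = F
G3 = C OR G1 = T OR F = T
G4 = C AND G2 = T AND F = F
G5 = D AND G1 = F AND F = F
G6 = G5 OR D = F OR F = F
G7 = G2 NAND G6 = F NAND F = T
G12 = G3 AND C = T AND T = T
G14 = NOT G4 = NOT F = T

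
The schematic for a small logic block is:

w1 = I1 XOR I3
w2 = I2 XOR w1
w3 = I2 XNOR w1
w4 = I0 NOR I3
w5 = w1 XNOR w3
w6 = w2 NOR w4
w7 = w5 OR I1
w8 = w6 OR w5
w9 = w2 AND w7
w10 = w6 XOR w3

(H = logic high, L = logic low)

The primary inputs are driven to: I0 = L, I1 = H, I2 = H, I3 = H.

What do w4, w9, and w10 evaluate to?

w4 = L  w9 = H  w10 = L

w1 = I1 XOR I3 = H XOR H = L
w2 = I2 XOR w1 = H XOR L = H
w3 = I2 XNOR w1 = H XNOR L = L
w4 = I0 NOR I3 = L NOR H = L
w5 = w1 XNOR w3 = L XNOR L = H
w6 = w2 NOR w4 = H NOR L = L
w7 = w5 OR I1 = H OR H = H
w9 = w2 AND w7 = H AND H = H
w10 = w6 XOR w3 = L XOR L = L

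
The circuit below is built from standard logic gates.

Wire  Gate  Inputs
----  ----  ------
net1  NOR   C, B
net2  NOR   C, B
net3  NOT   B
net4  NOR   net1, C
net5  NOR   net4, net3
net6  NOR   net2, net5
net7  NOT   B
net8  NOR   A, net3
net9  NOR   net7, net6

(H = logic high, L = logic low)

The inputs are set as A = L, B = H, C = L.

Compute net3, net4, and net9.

net3 = L, net4 = H, net9 = L

net1 = C NOR B = L NOR H = L
net2 = C NOR B = L NOR H = L
net3 = NOT B = NOT H = L
net4 = net1 NOR C = L NOR L = H
net5 = net4 NOR net3 = H NOR L = L
net6 = net2 NOR net5 = L NOR L = H
net7 = NOT B = NOT H = L
net9 = net7 NOR net6 = L NOR H = L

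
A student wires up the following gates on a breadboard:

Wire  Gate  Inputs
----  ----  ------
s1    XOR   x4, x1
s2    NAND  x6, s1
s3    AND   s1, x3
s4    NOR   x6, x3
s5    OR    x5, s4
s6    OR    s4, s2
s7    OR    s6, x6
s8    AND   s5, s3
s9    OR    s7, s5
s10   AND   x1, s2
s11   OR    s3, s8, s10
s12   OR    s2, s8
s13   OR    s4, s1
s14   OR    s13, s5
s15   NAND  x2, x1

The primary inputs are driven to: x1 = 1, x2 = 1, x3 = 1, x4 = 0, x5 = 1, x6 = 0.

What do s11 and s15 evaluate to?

s11 = 1  s15 = 0

s1 = x4 XOR x1 = 0 XOR 1 = 1
s2 = x6 NAND s1 = 0 NAND 1 = 1
s3 = s1 AND x3 = 1 AND 1 = 1
s4 = x6 NOR x3 = 0 NOR 1 = 0
s5 = x5 OR s4 = 1 OR 0 = 1
s8 = s5 AND s3 = 1 AND 1 = 1
s10 = x1 AND s2 = 1 AND 1 = 1
s11 = s3 OR s8 OR s10 = 1 OR 1 OR 1 = 1
s15 = x2 NAND x1 = 1 NAND 1 = 0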